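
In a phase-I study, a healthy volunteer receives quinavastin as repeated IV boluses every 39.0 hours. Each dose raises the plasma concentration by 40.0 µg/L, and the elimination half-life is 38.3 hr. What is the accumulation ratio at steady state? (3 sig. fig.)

1.98

k = ln 2 / 38.3 = 0.01810 hr⁻¹
Fraction remaining after one interval: e^(−kτ) = e^(−0.01810 × 39.0) = 0.4937
R = 1 / (1 − 0.4937) = 1 / 0.5063 ≈ 1.98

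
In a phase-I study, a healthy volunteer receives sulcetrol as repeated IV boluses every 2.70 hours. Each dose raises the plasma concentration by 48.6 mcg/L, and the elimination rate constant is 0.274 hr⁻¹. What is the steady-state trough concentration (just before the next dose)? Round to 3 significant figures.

44.4 mcg/L

Fraction remaining after one interval: e^(−kτ) = e^(−0.2740 × 2.70) = 0.4772
R = 1 / (1 − 0.4772) = 1.913
Css,max = 48.6 × 1.913 = 92.96 mcg/L
Css,min = Css,max × e^(−kτ) = 92.96 × 0.4772 ≈ 44.4 mcg/L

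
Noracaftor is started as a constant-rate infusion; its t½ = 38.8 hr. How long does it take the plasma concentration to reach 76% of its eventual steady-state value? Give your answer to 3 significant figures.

79.9 hours

k = ln 2 / 38.8 = 0.01786 hr⁻¹
f = 1 − e^(−kt)  ⇒  t = −ln(1 − f) / k
t = −ln(1 − 0.76) / 0.01786 = 1.427 / 0.01786 ≈ 79.9 hours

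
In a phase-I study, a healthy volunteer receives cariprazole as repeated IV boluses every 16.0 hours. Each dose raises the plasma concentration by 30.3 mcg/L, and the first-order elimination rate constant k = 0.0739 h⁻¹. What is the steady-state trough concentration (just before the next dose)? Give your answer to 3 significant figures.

Fraction remaining after one interval: e^(−kτ) = e^(−0.07390 × 16.0) = 0.3065
R = 1 / (1 − 0.3065) = 1.442
Css,max = 30.3 × 1.442 = 43.69 mcg/L
Css,min = Css,max × e^(−kτ) = 43.69 × 0.3065 ≈ 13.4 mcg/L

13.4 mcg/L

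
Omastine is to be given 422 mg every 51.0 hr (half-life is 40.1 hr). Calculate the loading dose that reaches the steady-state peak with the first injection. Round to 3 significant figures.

k = ln 2 / 40.1 = 0.01729 hr⁻¹
Accumulation ratio R = 1 / (1 − e^(−kτ)) = 1 / (1 − e^(−0.01729×51.0)) = 1 / (1 − 0.4141) = 1.707
Loading dose = maintenance dose × R = 422 × 1.707 ≈ 720 mg

720 mg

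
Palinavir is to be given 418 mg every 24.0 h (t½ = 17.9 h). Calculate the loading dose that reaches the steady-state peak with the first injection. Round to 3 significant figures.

k = ln 2 / 17.9 = 0.03872 h⁻¹
Accumulation ratio R = 1 / (1 − e^(−kτ)) = 1 / (1 − e^(−0.03872×24.0)) = 1 / (1 − 0.3948) = 1.652
Loading dose = maintenance dose × R = 418 × 1.652 ≈ 691 mg

691 mg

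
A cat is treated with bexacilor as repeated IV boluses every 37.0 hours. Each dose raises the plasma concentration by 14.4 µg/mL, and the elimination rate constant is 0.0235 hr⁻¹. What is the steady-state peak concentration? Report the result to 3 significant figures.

24.8 µg/mL

Fraction remaining after one interval: e^(−kτ) = e^(−0.02350 × 37.0) = 0.4192
R = 1 / (1 − 0.4192) = 1.722
Css,max = 14.4 × 1.722 ≈ 24.8 µg/mL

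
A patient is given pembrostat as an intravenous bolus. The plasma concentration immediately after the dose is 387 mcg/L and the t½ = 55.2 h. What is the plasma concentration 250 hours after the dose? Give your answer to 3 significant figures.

k = ln 2 / 55.2 = 0.01256 h⁻¹
250 h is 4.529 half-lives, so C = 387 × (1/2)^4.529 = 387 × 0.04332 ≈ 16.8 mcg/L

16.8 mcg/L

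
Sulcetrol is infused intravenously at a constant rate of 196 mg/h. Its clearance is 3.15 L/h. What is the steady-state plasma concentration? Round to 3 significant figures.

62.2 mg/L

Css = infusion rate / CL = 196 / 3.15 ≈ 62.2 mg/L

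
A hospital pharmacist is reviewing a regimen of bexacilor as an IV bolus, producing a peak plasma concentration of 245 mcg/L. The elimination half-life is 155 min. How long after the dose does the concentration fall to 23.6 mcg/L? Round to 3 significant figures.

523 minutes

k = ln 2 / 155 = 0.004472 min⁻¹
C(t) = C₀ e^(−kt)  ⇒  t = ln(C₀/C) / k
t = ln(245/23.6) / 0.004472 = 2.340 / 0.004472 ≈ 523 minutes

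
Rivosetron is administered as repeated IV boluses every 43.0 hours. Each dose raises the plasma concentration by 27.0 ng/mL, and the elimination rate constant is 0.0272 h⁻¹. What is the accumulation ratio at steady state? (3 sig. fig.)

1.45

Fraction remaining after one interval: e^(−kτ) = e^(−0.02720 × 43.0) = 0.3105
R = 1 / (1 − 0.3105) = 1 / 0.6895 ≈ 1.45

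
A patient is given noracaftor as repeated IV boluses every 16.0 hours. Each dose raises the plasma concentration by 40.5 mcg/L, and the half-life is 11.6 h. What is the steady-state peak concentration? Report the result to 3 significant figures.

65.8 mcg/L

k = ln 2 / 11.6 = 0.05975 h⁻¹
Fraction remaining after one interval: e^(−kτ) = e^(−0.05975 × 16.0) = 0.3844
R = 1 / (1 − 0.3844) = 1.624
Css,max = 40.5 × 1.624 ≈ 65.8 mcg/L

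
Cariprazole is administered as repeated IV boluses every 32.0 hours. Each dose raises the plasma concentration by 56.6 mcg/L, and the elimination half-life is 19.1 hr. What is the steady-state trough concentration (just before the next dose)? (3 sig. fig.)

25.8 mcg/L

k = ln 2 / 19.1 = 0.03629 hr⁻¹
Fraction remaining after one interval: e^(−kτ) = e^(−0.03629 × 32.0) = 0.3131
R = 1 / (1 − 0.3131) = 1.456
Css,max = 56.6 × 1.456 = 82.40 mcg/L
Css,min = Css,max × e^(−kτ) = 82.40 × 0.3131 ≈ 25.8 mcg/L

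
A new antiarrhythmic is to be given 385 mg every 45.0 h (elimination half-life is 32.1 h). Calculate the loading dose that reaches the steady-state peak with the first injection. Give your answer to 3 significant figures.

k = ln 2 / 32.1 = 0.02159 h⁻¹
Accumulation ratio R = 1 / (1 − e^(−kτ)) = 1 / (1 − e^(−0.02159×45.0)) = 1 / (1 − 0.3784) = 1.609
Loading dose = maintenance dose × R = 385 × 1.609 ≈ 619 mg

619 mg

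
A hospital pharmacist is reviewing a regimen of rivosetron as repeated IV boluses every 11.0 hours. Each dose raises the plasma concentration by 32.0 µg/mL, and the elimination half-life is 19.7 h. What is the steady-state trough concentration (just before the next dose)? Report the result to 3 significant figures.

k = ln 2 / 19.7 = 0.03519 h⁻¹
Fraction remaining after one interval: e^(−kτ) = e^(−0.03519 × 11.0) = 0.6791
R = 1 / (1 − 0.6791) = 3.116
Css,max = 32.0 × 3.116 = 99.71 µg/mL
Css,min = Css,max × e^(−kτ) = 99.71 × 0.6791 ≈ 67.7 µg/mL

67.7 µg/mL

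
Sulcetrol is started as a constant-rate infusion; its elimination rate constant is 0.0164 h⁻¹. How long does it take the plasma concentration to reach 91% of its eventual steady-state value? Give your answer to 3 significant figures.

147 hours

f = 1 − e^(−kt)  ⇒  t = −ln(1 − f) / k
t = −ln(1 − 0.91) / 0.01640 = 2.408 / 0.01640 ≈ 147 hours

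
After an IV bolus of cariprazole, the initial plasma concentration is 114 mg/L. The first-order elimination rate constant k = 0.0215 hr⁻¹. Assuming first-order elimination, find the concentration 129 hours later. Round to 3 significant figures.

7.12 mg/L

C(t) = C₀ e^(−kt) = 114 × e^(−0.02150 × 129) = 114 × e^(−2.773) = 114 × 0.06244 ≈ 7.12 mg/L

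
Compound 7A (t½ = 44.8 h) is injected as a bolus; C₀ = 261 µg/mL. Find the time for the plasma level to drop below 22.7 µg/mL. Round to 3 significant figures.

k = ln 2 / 44.8 = 0.01547 h⁻¹
C(t) = C₀ e^(−kt)  ⇒  t = ln(C₀/C) / k
t = ln(261/22.7) / 0.01547 = 2.442 / 0.01547 ≈ 158 hours

158 hours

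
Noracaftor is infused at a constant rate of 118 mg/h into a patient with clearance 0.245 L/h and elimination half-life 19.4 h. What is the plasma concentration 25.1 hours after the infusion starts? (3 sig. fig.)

285 µg/mL

Css = rate / CL = 118 / 0.245 = 481.6 µg/mL
k = ln 2 / 19.4 = 0.03573 h⁻¹
C(t) = Css (1 − e^(−kt)) = 481.6 × (1 − e^(−0.8968)) = 481.6 × 0.5921 ≈ 285 µg/mL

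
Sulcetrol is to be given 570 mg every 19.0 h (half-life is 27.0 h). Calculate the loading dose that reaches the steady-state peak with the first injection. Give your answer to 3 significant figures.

k = ln 2 / 27.0 = 0.02567 h⁻¹
Accumulation ratio R = 1 / (1 − e^(−kτ)) = 1 / (1 − e^(−0.02567×19.0)) = 1 / (1 − 0.6140) = 2.591
Loading dose = maintenance dose × R = 570 × 2.591 ≈ 1480 mg

1480 mg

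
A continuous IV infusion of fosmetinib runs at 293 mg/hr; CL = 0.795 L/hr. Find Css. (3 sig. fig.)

Css = infusion rate / CL = 293 / 0.795 ≈ 369 µg/mL

369 µg/mL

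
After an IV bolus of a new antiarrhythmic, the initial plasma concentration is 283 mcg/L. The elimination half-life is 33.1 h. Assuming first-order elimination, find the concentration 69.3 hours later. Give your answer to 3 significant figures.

k = ln 2 / 33.1 = 0.02094 h⁻¹
69.3 h is 2.094 half-lives, so C = 283 × (1/2)^2.094 = 283 × 0.2343 ≈ 66.3 mcg/L

66.3 mcg/L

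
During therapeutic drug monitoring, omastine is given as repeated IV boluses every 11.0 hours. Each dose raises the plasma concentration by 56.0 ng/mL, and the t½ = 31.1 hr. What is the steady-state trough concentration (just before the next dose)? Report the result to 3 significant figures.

k = ln 2 / 31.1 = 0.02229 hr⁻¹
Fraction remaining after one interval: e^(−kτ) = e^(−0.02229 × 11.0) = 0.7826
R = 1 / (1 − 0.7826) = 4.599
Css,max = 56.0 × 4.599 = 257.6 ng/mL
Css,min = Css,max × e^(−kτ) = 257.6 × 0.7826 ≈ 202 ng/mL

202 ng/mL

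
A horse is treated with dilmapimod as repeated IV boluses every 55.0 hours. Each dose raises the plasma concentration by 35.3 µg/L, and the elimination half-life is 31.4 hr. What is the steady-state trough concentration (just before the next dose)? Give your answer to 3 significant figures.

k = ln 2 / 31.4 = 0.02207 hr⁻¹
Fraction remaining after one interval: e^(−kτ) = e^(−0.02207 × 55.0) = 0.2970
R = 1 / (1 − 0.2970) = 1.422
Css,max = 35.3 × 1.422 = 50.21 µg/L
Css,min = Css,max × e^(−kτ) = 50.21 × 0.2970 ≈ 14.9 µg/L

14.9 µg/L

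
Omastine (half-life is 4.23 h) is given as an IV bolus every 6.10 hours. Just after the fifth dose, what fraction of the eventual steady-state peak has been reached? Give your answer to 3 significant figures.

0.993

k = ln 2 / 4.23 = 0.1639 h⁻¹
f_n = 1 − e^(−nkτ) = 1 − e^(−5 × 0.1639 × 6.10) = 1 − e^(−4.998) = 1 − 0.006752 ≈ 0.993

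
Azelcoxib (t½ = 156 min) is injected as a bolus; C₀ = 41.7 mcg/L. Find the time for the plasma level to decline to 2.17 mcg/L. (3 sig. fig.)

k = ln 2 / 156 = 0.004443 min⁻¹
C(t) = C₀ e^(−kt)  ⇒  t = ln(C₀/C) / k
t = ln(41.7/2.17) / 0.004443 = 2.956 / 0.004443 ≈ 665 minutes

665 minutes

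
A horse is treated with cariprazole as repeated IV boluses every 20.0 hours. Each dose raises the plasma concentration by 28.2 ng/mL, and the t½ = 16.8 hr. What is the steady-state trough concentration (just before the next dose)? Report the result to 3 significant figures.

k = ln 2 / 16.8 = 0.04126 hr⁻¹
Fraction remaining after one interval: e^(−kτ) = e^(−0.04126 × 20.0) = 0.4382
R = 1 / (1 − 0.4382) = 1.780
Css,max = 28.2 × 1.780 = 50.19 ng/mL
Css,min = Css,max × e^(−kτ) = 50.19 × 0.4382 ≈ 22.0 ng/mL

22.0 ng/mL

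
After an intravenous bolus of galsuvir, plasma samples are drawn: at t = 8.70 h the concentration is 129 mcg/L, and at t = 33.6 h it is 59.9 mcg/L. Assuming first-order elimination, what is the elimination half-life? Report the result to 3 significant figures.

22.5 hours

k = ln(C₁/C₂) / (t₂ − t₁) = ln(129/59.9) / (33.6 − 8.70)
  = 0.7671 / 24.90 = 0.03081 h⁻¹
t½ = ln 2 / k = ln 2 / 0.03081 ≈ 22.5 hours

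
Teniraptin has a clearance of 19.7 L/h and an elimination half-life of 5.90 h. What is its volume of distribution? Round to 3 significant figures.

k = ln 2 / t½ = ln 2 / 5.90 = 0.1175 h⁻¹
V = CL / k = 19.7 / 0.1175 ≈ 168 L

168 L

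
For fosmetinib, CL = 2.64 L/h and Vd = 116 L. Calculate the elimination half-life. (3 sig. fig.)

k = CL / V = 2.64 / 116 = 0.02276 h⁻¹
t½ = ln 2 / k = ln 2 / 0.02276 ≈ 30.5 hours

30.5 hours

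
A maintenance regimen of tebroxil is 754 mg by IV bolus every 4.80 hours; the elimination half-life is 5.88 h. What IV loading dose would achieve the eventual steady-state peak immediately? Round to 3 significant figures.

k = ln 2 / 5.88 = 0.1179 h⁻¹
Accumulation ratio R = 1 / (1 − e^(−kτ)) = 1 / (1 − e^(−0.1179×4.80)) = 1 / (1 − 0.5679) = 2.314
Loading dose = maintenance dose × R = 754 × 2.314 ≈ 1740 mg

1740 mg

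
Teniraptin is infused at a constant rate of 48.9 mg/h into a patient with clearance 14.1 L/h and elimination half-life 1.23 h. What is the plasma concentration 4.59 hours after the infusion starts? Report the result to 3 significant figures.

Css = rate / CL = 48.9 / 14.1 = 3.468 µg/mL
k = ln 2 / 1.23 = 0.5635 h⁻¹
C(t) = Css (1 − e^(−kt)) = 3.468 × (1 − e^(−2.587)) = 3.468 × 0.9247 ≈ 3.21 µg/mL

3.21 µg/mL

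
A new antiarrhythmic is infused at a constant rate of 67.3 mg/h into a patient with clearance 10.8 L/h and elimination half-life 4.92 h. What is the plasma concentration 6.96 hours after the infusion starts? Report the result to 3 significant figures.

Css = rate / CL = 67.3 / 10.8 = 6.231 mg/L
k = ln 2 / 4.92 = 0.1409 h⁻¹
C(t) = Css (1 − e^(−kt)) = 6.231 × (1 − e^(−0.9805)) = 6.231 × 0.6249 ≈ 3.89 mg/L

3.89 mg/L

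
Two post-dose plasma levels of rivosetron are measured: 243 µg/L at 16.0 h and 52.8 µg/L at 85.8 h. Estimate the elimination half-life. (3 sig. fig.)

k = ln(C₁/C₂) / (t₂ − t₁) = ln(243/52.8) / (85.8 − 16.0)
  = 1.527 / 69.80 = 0.02187 h⁻¹
t½ = ln 2 / k = ln 2 / 0.02187 ≈ 31.7 hours

31.7 hours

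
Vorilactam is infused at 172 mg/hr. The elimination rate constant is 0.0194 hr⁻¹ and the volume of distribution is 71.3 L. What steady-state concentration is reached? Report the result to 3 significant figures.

124 µg/mL

CL = k · V = 0.0194 × 71.3 = 1.383 L/hr
Css = rate / CL = 172 / 1.383 ≈ 124 µg/mL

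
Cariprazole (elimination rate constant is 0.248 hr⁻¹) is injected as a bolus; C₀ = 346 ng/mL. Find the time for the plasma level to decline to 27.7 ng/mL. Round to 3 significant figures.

C(t) = C₀ e^(−kt)  ⇒  t = ln(C₀/C) / k
t = ln(346/27.7) / 0.2480 = 2.525 / 0.2480 ≈ 10.2 hours

10.2 hours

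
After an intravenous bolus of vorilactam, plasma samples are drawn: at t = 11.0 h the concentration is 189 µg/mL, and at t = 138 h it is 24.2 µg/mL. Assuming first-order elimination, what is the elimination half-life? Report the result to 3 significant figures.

42.8 hours

k = ln(C₁/C₂) / (t₂ − t₁) = ln(189/24.2) / (138 − 11.0)
  = 2.055 / 127.0 = 0.01618 h⁻¹
t½ = ln 2 / k = ln 2 / 0.01618 ≈ 42.8 hours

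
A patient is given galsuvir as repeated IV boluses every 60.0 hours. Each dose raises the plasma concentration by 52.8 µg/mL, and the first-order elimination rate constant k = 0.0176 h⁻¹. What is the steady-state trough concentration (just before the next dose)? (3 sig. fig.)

28.2 µg/mL

Fraction remaining after one interval: e^(−kτ) = e^(−0.01760 × 60.0) = 0.3478
R = 1 / (1 − 0.3478) = 1.533
Css,max = 52.8 × 1.533 = 80.96 µg/mL
Css,min = Css,max × e^(−kτ) = 80.96 × 0.3478 ≈ 28.2 µg/mL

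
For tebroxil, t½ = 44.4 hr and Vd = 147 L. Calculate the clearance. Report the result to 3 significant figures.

k = ln 2 / t½ = ln 2 / 44.4 = 0.01561 hr⁻¹
CL = k · V = 0.01561 × 147 ≈ 2.29 L/hr

2.29 L/hr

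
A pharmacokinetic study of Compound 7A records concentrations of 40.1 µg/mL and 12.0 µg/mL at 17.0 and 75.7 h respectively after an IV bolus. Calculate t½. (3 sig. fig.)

k = ln(C₁/C₂) / (t₂ − t₁) = ln(40.1/12.0) / (75.7 − 17.0)
  = 1.206 / 58.70 = 0.02055 h⁻¹
t½ = ln 2 / k = ln 2 / 0.02055 ≈ 33.7 hours

33.7 hours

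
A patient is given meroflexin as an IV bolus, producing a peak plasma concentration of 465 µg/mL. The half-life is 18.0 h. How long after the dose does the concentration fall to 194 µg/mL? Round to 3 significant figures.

22.7 hours

k = ln 2 / 18.0 = 0.03851 h⁻¹
C(t) = C₀ e^(−kt)  ⇒  t = ln(C₀/C) / k
t = ln(465/194) / 0.03851 = 0.8742 / 0.03851 ≈ 22.7 hours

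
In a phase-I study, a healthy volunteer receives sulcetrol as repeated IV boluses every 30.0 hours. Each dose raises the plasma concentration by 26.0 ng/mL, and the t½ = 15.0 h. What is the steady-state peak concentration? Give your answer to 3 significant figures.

34.7 ng/mL

k = ln 2 / 15.0 = 0.04621 h⁻¹
Fraction remaining after one interval: e^(−kτ) = e^(−0.04621 × 30.0) = 0.2500
R = 1 / (1 − 0.2500) = 1.333
Css,max = 26.0 × 1.333 ≈ 34.7 ng/mL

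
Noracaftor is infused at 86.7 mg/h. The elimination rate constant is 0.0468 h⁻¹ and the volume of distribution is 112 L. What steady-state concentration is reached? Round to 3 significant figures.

CL = k · V = 0.0468 × 112 = 5.242 L/h
Css = rate / CL = 86.7 / 5.242 ≈ 16.5 mg/L

16.5 mg/L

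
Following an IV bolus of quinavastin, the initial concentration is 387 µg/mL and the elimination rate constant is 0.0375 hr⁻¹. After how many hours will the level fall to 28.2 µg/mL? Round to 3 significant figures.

69.8 hours

C(t) = C₀ e^(−kt)  ⇒  t = ln(C₀/C) / k
t = ln(387/28.2) / 0.03750 = 2.619 / 0.03750 ≈ 69.8 hours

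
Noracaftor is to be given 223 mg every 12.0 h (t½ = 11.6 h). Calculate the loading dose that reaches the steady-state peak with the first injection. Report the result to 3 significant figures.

k = ln 2 / 11.6 = 0.05975 h⁻¹
Accumulation ratio R = 1 / (1 − e^(−kτ)) = 1 / (1 − e^(−0.05975×12.0)) = 1 / (1 − 0.4882) = 1.954
Loading dose = maintenance dose × R = 223 × 1.954 ≈ 436 mg

436 mg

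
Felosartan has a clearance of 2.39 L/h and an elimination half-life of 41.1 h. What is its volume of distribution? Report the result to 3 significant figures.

142 L

k = ln 2 / t½ = ln 2 / 41.1 = 0.01686 h⁻¹
V = CL / k = 2.39 / 0.01686 ≈ 142 L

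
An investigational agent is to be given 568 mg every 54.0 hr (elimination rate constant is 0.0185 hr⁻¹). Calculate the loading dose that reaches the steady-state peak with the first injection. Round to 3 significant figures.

Accumulation ratio R = 1 / (1 − e^(−kτ)) = 1 / (1 − e^(−0.01850×54.0)) = 1 / (1 − 0.3682) = 1.583
Loading dose = maintenance dose × R = 568 × 1.583 ≈ 899 mg

899 mg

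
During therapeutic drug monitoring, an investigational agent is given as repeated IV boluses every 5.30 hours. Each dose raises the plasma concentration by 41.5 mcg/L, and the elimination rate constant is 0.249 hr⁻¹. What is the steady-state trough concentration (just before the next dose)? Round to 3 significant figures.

15.1 mcg/L

Fraction remaining after one interval: e^(−kτ) = e^(−0.2490 × 5.30) = 0.2672
R = 1 / (1 − 0.2672) = 1.365
Css,max = 41.5 × 1.365 = 56.63 mcg/L
Css,min = Css,max × e^(−kτ) = 56.63 × 0.2672 ≈ 15.1 mcg/L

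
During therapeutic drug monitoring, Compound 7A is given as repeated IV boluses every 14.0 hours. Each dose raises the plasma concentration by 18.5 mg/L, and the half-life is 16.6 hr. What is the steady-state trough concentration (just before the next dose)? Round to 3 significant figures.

k = ln 2 / 16.6 = 0.04176 hr⁻¹
Fraction remaining after one interval: e^(−kτ) = e^(−0.04176 × 14.0) = 0.5573
R = 1 / (1 − 0.5573) = 2.259
Css,max = 18.5 × 2.259 = 41.79 mg/L
Css,min = Css,max × e^(−kτ) = 41.79 × 0.5573 ≈ 23.3 mg/L

23.3 mg/L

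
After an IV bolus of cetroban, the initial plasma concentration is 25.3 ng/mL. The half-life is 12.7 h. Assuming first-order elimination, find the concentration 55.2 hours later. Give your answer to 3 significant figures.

1.24 ng/mL

k = ln 2 / 12.7 = 0.05458 h⁻¹
C(t) = C₀ e^(−kt) = 25.3 × e^(−0.05458 × 55.2) = 25.3 × e^(−3.013) = 25.3 × 0.04916 ≈ 1.24 ng/mL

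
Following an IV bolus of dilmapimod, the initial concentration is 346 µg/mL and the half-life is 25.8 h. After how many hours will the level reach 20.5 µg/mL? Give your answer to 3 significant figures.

k = ln 2 / 25.8 = 0.02687 h⁻¹
C(t) = C₀ e^(−kt)  ⇒  t = ln(C₀/C) / k
t = ln(346/20.5) / 0.02687 = 2.826 / 0.02687 ≈ 105 hours

105 hours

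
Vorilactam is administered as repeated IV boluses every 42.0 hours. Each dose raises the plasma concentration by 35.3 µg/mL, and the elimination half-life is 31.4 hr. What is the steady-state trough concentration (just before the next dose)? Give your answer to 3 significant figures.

k = ln 2 / 31.4 = 0.02207 hr⁻¹
Fraction remaining after one interval: e^(−kτ) = e^(−0.02207 × 42.0) = 0.3957
R = 1 / (1 − 0.3957) = 1.655
Css,max = 35.3 × 1.655 = 58.41 µg/mL
Css,min = Css,max × e^(−kτ) = 58.41 × 0.3957 ≈ 23.1 µg/mL

23.1 µg/mL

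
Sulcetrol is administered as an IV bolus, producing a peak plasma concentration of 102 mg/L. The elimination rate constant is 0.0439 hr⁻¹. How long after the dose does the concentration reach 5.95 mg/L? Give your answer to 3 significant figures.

C(t) = C₀ e^(−kt)  ⇒  t = ln(C₀/C) / k
t = ln(102/5.95) / 0.04390 = 2.842 / 0.04390 ≈ 64.7 hours

64.7 hours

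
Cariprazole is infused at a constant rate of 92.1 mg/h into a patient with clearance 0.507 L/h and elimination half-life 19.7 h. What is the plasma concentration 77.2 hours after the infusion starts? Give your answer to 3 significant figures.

170 µg/mL

Css = rate / CL = 92.1 / 0.507 = 181.7 µg/mL
k = ln 2 / 19.7 = 0.03519 h⁻¹
C(t) = Css (1 − e^(−kt)) = 181.7 × (1 − e^(−2.716)) = 181.7 × 0.9339 ≈ 170 µg/mL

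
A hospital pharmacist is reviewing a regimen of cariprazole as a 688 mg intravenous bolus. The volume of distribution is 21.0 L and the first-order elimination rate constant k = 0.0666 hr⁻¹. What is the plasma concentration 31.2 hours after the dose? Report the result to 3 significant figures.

4.10 µg/mL

C₀ = dose / V = 688 / 21.0 = 32.76 µg/mL
C(t) = C₀ e^(−kt) = 32.76 × e^(−0.06660 × 31.2) = 32.76 × e^(−2.078) = 32.76 × 0.1252 ≈ 4.10 µg/mL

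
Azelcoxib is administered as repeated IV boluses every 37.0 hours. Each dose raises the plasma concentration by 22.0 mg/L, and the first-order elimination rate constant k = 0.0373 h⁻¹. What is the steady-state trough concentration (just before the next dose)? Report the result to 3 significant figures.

Fraction remaining after one interval: e^(−kτ) = e^(−0.03730 × 37.0) = 0.2516
R = 1 / (1 − 0.2516) = 1.336
Css,max = 22.0 × 1.336 = 29.39 mg/L
Css,min = Css,max × e^(−kτ) = 29.39 × 0.2516 ≈ 7.39 mg/L

7.39 mg/L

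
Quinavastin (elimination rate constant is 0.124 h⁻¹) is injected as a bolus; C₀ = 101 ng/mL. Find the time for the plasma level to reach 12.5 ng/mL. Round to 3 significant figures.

C(t) = C₀ e^(−kt)  ⇒  t = ln(C₀/C) / k
t = ln(101/12.5) / 0.1240 = 2.089 / 0.1240 ≈ 16.8 hours

16.8 hours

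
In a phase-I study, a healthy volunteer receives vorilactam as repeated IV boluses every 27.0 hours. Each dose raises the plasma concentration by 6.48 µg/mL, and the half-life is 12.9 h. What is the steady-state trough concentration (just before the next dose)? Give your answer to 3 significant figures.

k = ln 2 / 12.9 = 0.05373 h⁻¹
Fraction remaining after one interval: e^(−kτ) = e^(−0.05373 × 27.0) = 0.2344
R = 1 / (1 − 0.2344) = 1.306
Css,max = 6.48 × 1.306 = 8.464 µg/mL
Css,min = Css,max × e^(−kτ) = 8.464 × 0.2344 ≈ 1.98 µg/mL

1.98 µg/mL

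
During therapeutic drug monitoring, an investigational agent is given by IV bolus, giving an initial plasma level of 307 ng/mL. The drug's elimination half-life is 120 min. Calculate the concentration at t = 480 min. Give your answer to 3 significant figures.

19.2 ng/mL

k = ln 2 / 120 = 0.005776 min⁻¹
480 min is 4.000 half-lives, so C = 307 × (1/2)^4.000 = 307 × 0.06250 ≈ 19.2 ng/mL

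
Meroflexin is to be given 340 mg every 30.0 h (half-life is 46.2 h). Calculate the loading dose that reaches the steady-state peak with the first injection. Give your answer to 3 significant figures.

938 mg

k = ln 2 / 46.2 = 0.01500 h⁻¹
Accumulation ratio R = 1 / (1 − e^(−kτ)) = 1 / (1 − e^(−0.01500×30.0)) = 1 / (1 − 0.6376) = 2.759
Loading dose = maintenance dose × R = 340 × 2.759 ≈ 938 mg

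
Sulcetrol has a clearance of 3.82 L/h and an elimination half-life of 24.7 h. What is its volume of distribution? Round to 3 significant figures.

k = ln 2 / t½ = ln 2 / 24.7 = 0.02806 h⁻¹
V = CL / k = 3.82 / 0.02806 ≈ 136 L

136 L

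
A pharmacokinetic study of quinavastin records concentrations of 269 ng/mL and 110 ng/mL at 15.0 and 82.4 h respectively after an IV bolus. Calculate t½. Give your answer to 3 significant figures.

52.2 hours

k = ln(C₁/C₂) / (t₂ − t₁) = ln(269/110) / (82.4 − 15.0)
  = 0.8942 / 67.40 = 0.01327 h⁻¹
t½ = ln 2 / k = ln 2 / 0.01327 ≈ 52.2 hours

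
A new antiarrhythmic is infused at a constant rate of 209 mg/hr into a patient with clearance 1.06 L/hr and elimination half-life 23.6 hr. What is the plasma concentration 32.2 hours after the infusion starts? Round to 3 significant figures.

Css = rate / CL = 209 / 1.06 = 197.2 µg/mL
k = ln 2 / 23.6 = 0.02937 hr⁻¹
C(t) = Css (1 − e^(−kt)) = 197.2 × (1 − e^(−0.9457)) = 197.2 × 0.6116 ≈ 121 µg/mL

121 µg/mL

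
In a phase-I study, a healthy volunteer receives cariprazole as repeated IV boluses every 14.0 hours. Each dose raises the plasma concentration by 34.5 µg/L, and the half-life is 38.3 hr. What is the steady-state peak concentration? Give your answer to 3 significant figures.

k = ln 2 / 38.3 = 0.01810 hr⁻¹
Fraction remaining after one interval: e^(−kτ) = e^(−0.01810 × 14.0) = 0.7762
R = 1 / (1 − 0.7762) = 4.468
Css,max = 34.5 × 4.468 ≈ 154 µg/L

154 µg/L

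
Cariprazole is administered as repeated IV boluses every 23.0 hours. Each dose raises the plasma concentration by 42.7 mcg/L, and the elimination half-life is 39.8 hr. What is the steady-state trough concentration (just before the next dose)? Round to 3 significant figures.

k = ln 2 / 39.8 = 0.01742 hr⁻¹
Fraction remaining after one interval: e^(−kτ) = e^(−0.01742 × 23.0) = 0.6699
R = 1 / (1 − 0.6699) = 3.030
Css,max = 42.7 × 3.030 = 129.4 mcg/L
Css,min = Css,max × e^(−kτ) = 129.4 × 0.6699 ≈ 86.7 mcg/L

86.7 mcg/L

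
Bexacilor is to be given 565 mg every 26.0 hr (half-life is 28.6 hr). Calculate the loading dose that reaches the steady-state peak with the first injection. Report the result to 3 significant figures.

k = ln 2 / 28.6 = 0.02424 hr⁻¹
Accumulation ratio R = 1 / (1 − e^(−kτ)) = 1 / (1 − e^(−0.02424×26.0)) = 1 / (1 − 0.5325) = 2.139
Loading dose = maintenance dose × R = 565 × 2.139 ≈ 1210 mg

1210 mg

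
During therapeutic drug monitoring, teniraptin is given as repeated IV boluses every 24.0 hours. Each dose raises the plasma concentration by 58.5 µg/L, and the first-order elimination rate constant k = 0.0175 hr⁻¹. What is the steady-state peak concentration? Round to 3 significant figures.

171 µg/L

Fraction remaining after one interval: e^(−kτ) = e^(−0.01750 × 24.0) = 0.6570
R = 1 / (1 − 0.6570) = 2.916
Css,max = 58.5 × 2.916 ≈ 171 µg/L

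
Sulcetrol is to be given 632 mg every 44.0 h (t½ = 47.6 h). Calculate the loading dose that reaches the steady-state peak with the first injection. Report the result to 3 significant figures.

k = ln 2 / 47.6 = 0.01456 h⁻¹
Accumulation ratio R = 1 / (1 − e^(−kτ)) = 1 / (1 − e^(−0.01456×44.0)) = 1 / (1 − 0.5269) = 2.114
Loading dose = maintenance dose × R = 632 × 2.114 ≈ 1340 mg

1340 mg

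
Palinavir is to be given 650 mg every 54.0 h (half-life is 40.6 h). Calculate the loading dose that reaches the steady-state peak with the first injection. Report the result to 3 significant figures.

k = ln 2 / 40.6 = 0.01707 h⁻¹
Accumulation ratio R = 1 / (1 − e^(−kτ)) = 1 / (1 − e^(−0.01707×54.0)) = 1 / (1 − 0.3978) = 1.660
Loading dose = maintenance dose × R = 650 × 1.660 ≈ 1080 mg

1080 mg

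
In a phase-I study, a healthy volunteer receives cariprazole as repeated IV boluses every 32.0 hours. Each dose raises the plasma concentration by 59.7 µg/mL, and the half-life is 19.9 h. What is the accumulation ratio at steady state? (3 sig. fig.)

1.49

k = ln 2 / 19.9 = 0.03483 h⁻¹
Fraction remaining after one interval: e^(−kτ) = e^(−0.03483 × 32.0) = 0.3280
R = 1 / (1 − 0.3280) = 1 / 0.6720 ≈ 1.49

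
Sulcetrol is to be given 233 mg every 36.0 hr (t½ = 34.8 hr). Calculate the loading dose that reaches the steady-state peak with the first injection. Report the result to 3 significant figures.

k = ln 2 / 34.8 = 0.01992 hr⁻¹
Accumulation ratio R = 1 / (1 − e^(−kτ)) = 1 / (1 − e^(−0.01992×36.0)) = 1 / (1 − 0.4882) = 1.954
Loading dose = maintenance dose × R = 233 × 1.954 ≈ 455 mg

455 mg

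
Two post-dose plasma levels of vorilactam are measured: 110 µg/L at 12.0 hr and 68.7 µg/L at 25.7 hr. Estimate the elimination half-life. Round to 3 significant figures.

k = ln(C₁/C₂) / (t₂ − t₁) = ln(110/68.7) / (25.7 − 12.0)
  = 0.4707 / 13.70 = 0.03436 hr⁻¹
t½ = ln 2 / k = ln 2 / 0.03436 ≈ 20.2 hours

20.2 hours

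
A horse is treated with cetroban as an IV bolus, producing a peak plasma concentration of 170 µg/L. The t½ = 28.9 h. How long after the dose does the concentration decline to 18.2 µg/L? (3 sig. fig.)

93.2 hours

k = ln 2 / 28.9 = 0.02398 h⁻¹
C(t) = C₀ e^(−kt)  ⇒  t = ln(C₀/C) / k
t = ln(170/18.2) / 0.02398 = 2.234 / 0.02398 ≈ 93.2 hours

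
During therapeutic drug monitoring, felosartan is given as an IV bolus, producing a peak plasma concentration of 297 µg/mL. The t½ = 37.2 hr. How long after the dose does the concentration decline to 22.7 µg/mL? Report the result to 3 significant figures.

k = ln 2 / 37.2 = 0.01863 hr⁻¹
C(t) = C₀ e^(−kt)  ⇒  t = ln(C₀/C) / k
t = ln(297/22.7) / 0.01863 = 2.571 / 0.01863 ≈ 138 hours

138 hours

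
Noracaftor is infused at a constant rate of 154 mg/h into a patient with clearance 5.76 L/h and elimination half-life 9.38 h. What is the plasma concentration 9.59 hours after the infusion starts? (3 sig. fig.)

13.6 mg/L

Css = rate / CL = 154 / 5.76 = 26.74 mg/L
k = ln 2 / 9.38 = 0.07390 h⁻¹
C(t) = Css (1 − e^(−kt)) = 26.74 × (1 − e^(−0.7087)) = 26.74 × 0.5077 ≈ 13.6 mg/L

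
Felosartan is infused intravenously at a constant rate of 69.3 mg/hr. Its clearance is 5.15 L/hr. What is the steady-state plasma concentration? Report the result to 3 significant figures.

Css = infusion rate / CL = 69.3 / 5.15 ≈ 13.5 µg/mL

13.5 µg/mL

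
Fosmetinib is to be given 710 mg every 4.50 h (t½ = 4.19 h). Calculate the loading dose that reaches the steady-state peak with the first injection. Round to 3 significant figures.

1350 mg

k = ln 2 / 4.19 = 0.1654 h⁻¹
Accumulation ratio R = 1 / (1 − e^(−kτ)) = 1 / (1 − e^(−0.1654×4.50)) = 1 / (1 − 0.4750) = 1.905
Loading dose = maintenance dose × R = 710 × 1.905 ≈ 1350 mg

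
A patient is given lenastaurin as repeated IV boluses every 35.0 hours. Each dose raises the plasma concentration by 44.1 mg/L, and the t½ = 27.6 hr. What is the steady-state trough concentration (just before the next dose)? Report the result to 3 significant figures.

31.3 mg/L

k = ln 2 / 27.6 = 0.02511 hr⁻¹
Fraction remaining after one interval: e^(−kτ) = e^(−0.02511 × 35.0) = 0.4152
R = 1 / (1 − 0.4152) = 1.710
Css,max = 44.1 × 1.710 = 75.41 mg/L
Css,min = Css,max × e^(−kτ) = 75.41 × 0.4152 ≈ 31.3 mg/L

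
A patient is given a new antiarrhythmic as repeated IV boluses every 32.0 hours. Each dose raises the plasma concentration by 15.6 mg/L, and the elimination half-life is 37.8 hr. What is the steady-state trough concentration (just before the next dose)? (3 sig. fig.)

19.5 mg/L

k = ln 2 / 37.8 = 0.01834 hr⁻¹
Fraction remaining after one interval: e^(−kτ) = e^(−0.01834 × 32.0) = 0.5561
R = 1 / (1 − 0.5561) = 2.253
Css,max = 15.6 × 2.253 = 35.14 mg/L
Css,min = Css,max × e^(−kτ) = 35.14 × 0.5561 ≈ 19.5 mg/L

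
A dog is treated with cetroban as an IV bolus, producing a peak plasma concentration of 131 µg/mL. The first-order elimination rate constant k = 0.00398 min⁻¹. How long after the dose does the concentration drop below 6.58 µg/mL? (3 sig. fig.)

752 minutes

C(t) = C₀ e^(−kt)  ⇒  t = ln(C₀/C) / k
t = ln(131/6.58) / 0.003980 = 2.991 / 0.003980 ≈ 752 minutes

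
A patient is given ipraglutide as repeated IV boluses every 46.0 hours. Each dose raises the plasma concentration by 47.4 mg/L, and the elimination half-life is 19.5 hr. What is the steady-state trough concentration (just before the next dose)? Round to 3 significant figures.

11.5 mg/L

k = ln 2 / 19.5 = 0.03555 hr⁻¹
Fraction remaining after one interval: e^(−kτ) = e^(−0.03555 × 46.0) = 0.1949
R = 1 / (1 − 0.1949) = 1.242
Css,max = 47.4 × 1.242 = 58.88 mg/L
Css,min = Css,max × e^(−kτ) = 58.88 × 0.1949 ≈ 11.5 mg/L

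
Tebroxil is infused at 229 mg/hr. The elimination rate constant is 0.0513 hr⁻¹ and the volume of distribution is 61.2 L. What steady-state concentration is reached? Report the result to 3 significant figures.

CL = k · V = 0.0513 × 61.2 = 3.140 L/hr
Css = rate / CL = 229 / 3.140 ≈ 72.9 µg/mL

72.9 µg/mL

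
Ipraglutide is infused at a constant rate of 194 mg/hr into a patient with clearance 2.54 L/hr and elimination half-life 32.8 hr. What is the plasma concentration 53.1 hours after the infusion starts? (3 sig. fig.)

Css = rate / CL = 194 / 2.54 = 76.38 mg/L
k = ln 2 / 32.8 = 0.02113 hr⁻¹
C(t) = Css (1 − e^(−kt)) = 76.38 × (1 − e^(−1.122)) = 76.38 × 0.6744 ≈ 51.5 mg/L

51.5 mg/L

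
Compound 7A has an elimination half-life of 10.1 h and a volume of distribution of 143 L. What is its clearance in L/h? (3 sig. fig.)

9.81 L/h

k = ln 2 / t½ = ln 2 / 10.1 = 0.06863 h⁻¹
CL = k · V = 0.06863 × 143 ≈ 9.81 L/h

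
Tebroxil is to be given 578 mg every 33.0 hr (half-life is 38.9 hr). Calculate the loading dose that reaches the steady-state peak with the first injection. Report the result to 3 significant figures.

1300 mg

k = ln 2 / 38.9 = 0.01782 hr⁻¹
Accumulation ratio R = 1 / (1 − e^(−kτ)) = 1 / (1 − e^(−0.01782×33.0)) = 1 / (1 − 0.5554) = 2.249
Loading dose = maintenance dose × R = 578 × 2.249 ≈ 1300 mg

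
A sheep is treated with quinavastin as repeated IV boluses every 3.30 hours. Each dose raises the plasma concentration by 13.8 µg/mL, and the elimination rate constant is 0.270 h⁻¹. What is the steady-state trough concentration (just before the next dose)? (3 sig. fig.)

Fraction remaining after one interval: e^(−kτ) = e^(−0.2700 × 3.30) = 0.4102
R = 1 / (1 − 0.4102) = 1.696
Css,max = 13.8 × 1.696 = 23.40 µg/mL
Css,min = Css,max × e^(−kτ) = 23.40 × 0.4102 ≈ 9.60 µg/mL

9.60 µg/mL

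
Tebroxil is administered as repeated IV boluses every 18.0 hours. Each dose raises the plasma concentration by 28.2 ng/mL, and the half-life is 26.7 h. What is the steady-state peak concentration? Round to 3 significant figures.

75.5 ng/mL

k = ln 2 / 26.7 = 0.02596 h⁻¹
Fraction remaining after one interval: e^(−kτ) = e^(−0.02596 × 18.0) = 0.6267
R = 1 / (1 − 0.6267) = 2.679
Css,max = 28.2 × 2.679 ≈ 75.5 ng/mL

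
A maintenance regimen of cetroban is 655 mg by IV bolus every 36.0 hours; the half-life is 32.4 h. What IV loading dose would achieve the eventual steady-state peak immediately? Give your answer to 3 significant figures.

1220 mg

k = ln 2 / 32.4 = 0.02139 h⁻¹
Accumulation ratio R = 1 / (1 − e^(−kτ)) = 1 / (1 − e^(−0.02139×36.0)) = 1 / (1 − 0.4629) = 1.862
Loading dose = maintenance dose × R = 655 × 1.862 ≈ 1220 mg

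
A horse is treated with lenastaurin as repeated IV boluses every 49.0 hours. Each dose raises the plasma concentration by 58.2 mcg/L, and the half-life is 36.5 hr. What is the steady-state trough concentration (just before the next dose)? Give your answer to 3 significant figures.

37.9 mcg/L

k = ln 2 / 36.5 = 0.01899 hr⁻¹
Fraction remaining after one interval: e^(−kτ) = e^(−0.01899 × 49.0) = 0.3943
R = 1 / (1 − 0.3943) = 1.651
Css,max = 58.2 × 1.651 = 96.09 mcg/L
Css,min = Css,max × e^(−kτ) = 96.09 × 0.3943 ≈ 37.9 mcg/L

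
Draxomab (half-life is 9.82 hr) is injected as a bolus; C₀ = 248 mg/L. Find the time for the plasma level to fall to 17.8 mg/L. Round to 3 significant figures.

37.3 hours

k = ln 2 / 9.82 = 0.07059 hr⁻¹
C(t) = C₀ e^(−kt)  ⇒  t = ln(C₀/C) / k
t = ln(248/17.8) / 0.07059 = 2.634 / 0.07059 ≈ 37.3 hours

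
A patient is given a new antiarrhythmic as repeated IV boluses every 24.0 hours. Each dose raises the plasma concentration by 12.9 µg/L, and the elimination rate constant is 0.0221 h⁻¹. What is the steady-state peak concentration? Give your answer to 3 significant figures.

31.3 µg/L

Fraction remaining after one interval: e^(−kτ) = e^(−0.02210 × 24.0) = 0.5884
R = 1 / (1 − 0.5884) = 2.429
Css,max = 12.9 × 2.429 ≈ 31.3 µg/L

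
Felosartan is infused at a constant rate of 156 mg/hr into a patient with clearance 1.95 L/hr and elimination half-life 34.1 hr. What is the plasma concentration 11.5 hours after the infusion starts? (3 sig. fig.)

Css = rate / CL = 156 / 1.95 = 80.00 µg/mL
k = ln 2 / 34.1 = 0.02033 hr⁻¹
C(t) = Css (1 − e^(−kt)) = 80.00 × (1 − e^(−0.2338)) = 80.00 × 0.2084 ≈ 16.7 µg/mL

16.7 µg/mL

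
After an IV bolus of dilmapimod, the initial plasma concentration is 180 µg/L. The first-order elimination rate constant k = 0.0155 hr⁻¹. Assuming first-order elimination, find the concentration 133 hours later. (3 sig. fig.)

22.9 µg/L

C(t) = C₀ e^(−kt) = 180 × e^(−0.01550 × 133) = 180 × e^(−2.062) = 180 × 0.1273 ≈ 22.9 µg/L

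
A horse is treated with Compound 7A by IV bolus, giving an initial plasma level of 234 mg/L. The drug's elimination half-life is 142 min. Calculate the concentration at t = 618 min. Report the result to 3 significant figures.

k = ln 2 / 142 = 0.004881 min⁻¹
C(t) = C₀ e^(−kt) = 234 × e^(−0.004881 × 618) = 234 × e^(−3.017) = 234 × 0.04896 ≈ 11.5 mg/L

11.5 mg/L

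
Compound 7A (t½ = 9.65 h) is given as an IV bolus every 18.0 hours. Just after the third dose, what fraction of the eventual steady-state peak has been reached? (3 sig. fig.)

k = ln 2 / 9.65 = 0.07183 h⁻¹
f_n = 1 − e^(−nkτ) = 1 − e^(−3 × 0.07183 × 18.0) = 1 − e^(−3.879) = 1 − 0.02068 ≈ 0.979

0.979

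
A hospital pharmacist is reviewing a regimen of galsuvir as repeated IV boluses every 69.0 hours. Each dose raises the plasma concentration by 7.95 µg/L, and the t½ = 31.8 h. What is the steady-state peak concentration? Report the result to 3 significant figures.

10.2 µg/L

k = ln 2 / 31.8 = 0.02180 h⁻¹
Fraction remaining after one interval: e^(−kτ) = e^(−0.02180 × 69.0) = 0.2222
R = 1 / (1 − 0.2222) = 1.286
Css,max = 7.95 × 1.286 ≈ 10.2 µg/L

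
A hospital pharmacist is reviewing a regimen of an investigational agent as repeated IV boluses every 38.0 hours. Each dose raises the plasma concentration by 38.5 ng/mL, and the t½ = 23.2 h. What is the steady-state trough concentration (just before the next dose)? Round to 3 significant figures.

18.2 ng/mL

k = ln 2 / 23.2 = 0.02988 h⁻¹
Fraction remaining after one interval: e^(−kτ) = e^(−0.02988 × 38.0) = 0.3213
R = 1 / (1 − 0.3213) = 1.473
Css,max = 38.5 × 1.473 = 56.73 ng/mL
Css,min = Css,max × e^(−kτ) = 56.73 × 0.3213 ≈ 18.2 ng/mL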